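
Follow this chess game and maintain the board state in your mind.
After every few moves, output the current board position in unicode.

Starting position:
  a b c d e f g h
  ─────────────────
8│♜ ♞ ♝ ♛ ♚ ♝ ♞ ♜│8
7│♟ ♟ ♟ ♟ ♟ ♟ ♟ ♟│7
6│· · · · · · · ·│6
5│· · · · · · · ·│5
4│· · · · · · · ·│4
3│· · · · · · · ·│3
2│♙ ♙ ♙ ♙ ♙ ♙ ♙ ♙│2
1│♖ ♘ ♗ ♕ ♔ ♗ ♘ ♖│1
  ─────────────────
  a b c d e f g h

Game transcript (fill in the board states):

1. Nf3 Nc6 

  a b c d e f g h
  ─────────────────
8│♜ · ♝ ♛ ♚ ♝ ♞ ♜│8
7│♟ ♟ ♟ ♟ ♟ ♟ ♟ ♟│7
6│· · ♞ · · · · ·│6
5│· · · · · · · ·│5
4│· · · · · · · ·│4
3│· · · · · ♘ · ·│3
2│♙ ♙ ♙ ♙ ♙ ♙ ♙ ♙│2
1│♖ ♘ ♗ ♕ ♔ ♗ · ♖│1
  ─────────────────
  a b c d e f g h

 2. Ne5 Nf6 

  a b c d e f g h
  ─────────────────
8│♜ · ♝ ♛ ♚ ♝ · ♜│8
7│♟ ♟ ♟ ♟ ♟ ♟ ♟ ♟│7
6│· · ♞ · · ♞ · ·│6
5│· · · · ♘ · · ·│5
4│· · · · · · · ·│4
3│· · · · · · · ·│3
2│♙ ♙ ♙ ♙ ♙ ♙ ♙ ♙│2
1│♖ ♘ ♗ ♕ ♔ ♗ · ♖│1
  ─────────────────
  a b c d e f g h

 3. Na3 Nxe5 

  a b c d e f g h
  ─────────────────
8│♜ · ♝ ♛ ♚ ♝ · ♜│8
7│♟ ♟ ♟ ♟ ♟ ♟ ♟ ♟│7
6│· · · · · ♞ · ·│6
5│· · · · ♞ · · ·│5
4│· · · · · · · ·│4
3│♘ · · · · · · ·│3
2│♙ ♙ ♙ ♙ ♙ ♙ ♙ ♙│2
1│♖ · ♗ ♕ ♔ ♗ · ♖│1
  ─────────────────
  a b c d e f g h

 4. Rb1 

  a b c d e f g h
  ─────────────────
8│♜ · ♝ ♛ ♚ ♝ · ♜│8
7│♟ ♟ ♟ ♟ ♟ ♟ ♟ ♟│7
6│· · · · · ♞ · ·│6
5│· · · · ♞ · · ·│5
4│· · · · · · · ·│4
3│♘ · · · · · · ·│3
2│♙ ♙ ♙ ♙ ♙ ♙ ♙ ♙│2
1│· ♖ ♗ ♕ ♔ ♗ · ♖│1
  ─────────────────
  a b c d e f g h


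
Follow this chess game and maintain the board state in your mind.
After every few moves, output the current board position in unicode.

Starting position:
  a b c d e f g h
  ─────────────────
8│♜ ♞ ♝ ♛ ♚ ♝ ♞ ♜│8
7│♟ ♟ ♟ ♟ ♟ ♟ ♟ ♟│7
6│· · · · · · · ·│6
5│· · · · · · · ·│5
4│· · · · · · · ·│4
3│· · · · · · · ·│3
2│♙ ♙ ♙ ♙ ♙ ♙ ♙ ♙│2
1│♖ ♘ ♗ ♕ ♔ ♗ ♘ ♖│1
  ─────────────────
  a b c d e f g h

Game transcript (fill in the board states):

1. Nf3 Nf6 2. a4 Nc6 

  a b c d e f g h
  ─────────────────
8│♜ · ♝ ♛ ♚ ♝ · ♜│8
7│♟ ♟ ♟ ♟ ♟ ♟ ♟ ♟│7
6│· · ♞ · · ♞ · ·│6
5│· · · · · · · ·│5
4│♙ · · · · · · ·│4
3│· · · · · ♘ · ·│3
2│· ♙ ♙ ♙ ♙ ♙ ♙ ♙│2
1│♖ ♘ ♗ ♕ ♔ ♗ · ♖│1
  ─────────────────
  a b c d e f g h

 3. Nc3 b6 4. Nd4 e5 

  a b c d e f g h
  ─────────────────
8│♜ · ♝ ♛ ♚ ♝ · ♜│8
7│♟ · ♟ ♟ · ♟ ♟ ♟│7
6│· ♟ ♞ · · ♞ · ·│6
5│· · · · ♟ · · ·│5
4│♙ · · ♘ · · · ·│4
3│· · ♘ · · · · ·│3
2│· ♙ ♙ ♙ ♙ ♙ ♙ ♙│2
1│♖ · ♗ ♕ ♔ ♗ · ♖│1
  ─────────────────
  a b c d e f g h

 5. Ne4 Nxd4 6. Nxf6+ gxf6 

  a b c d e f g h
  ─────────────────
8│♜ · ♝ ♛ ♚ ♝ · ♜│8
7│♟ · ♟ ♟ · ♟ · ♟│7
6│· ♟ · · · ♟ · ·│6
5│· · · · ♟ · · ·│5
4│♙ · · ♞ · · · ·│4
3│· · · · · · · ·│3
2│· ♙ ♙ ♙ ♙ ♙ ♙ ♙│2
1│♖ · ♗ ♕ ♔ ♗ · ♖│1
  ─────────────────
  a b c d e f g h



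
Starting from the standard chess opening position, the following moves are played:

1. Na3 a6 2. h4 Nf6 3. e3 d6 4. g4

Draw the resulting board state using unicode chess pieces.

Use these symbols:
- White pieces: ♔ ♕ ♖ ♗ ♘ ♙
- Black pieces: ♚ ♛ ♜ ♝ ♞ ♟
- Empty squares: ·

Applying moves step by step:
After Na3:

♜ ♞ ♝ ♛ ♚ ♝ ♞ ♜
♟ ♟ ♟ ♟ ♟ ♟ ♟ ♟
· · · · · · · ·
· · · · · · · ·
· · · · · · · ·
♘ · · · · · · ·
♙ ♙ ♙ ♙ ♙ ♙ ♙ ♙
♖ · ♗ ♕ ♔ ♗ ♘ ♖


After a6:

♜ ♞ ♝ ♛ ♚ ♝ ♞ ♜
· ♟ ♟ ♟ ♟ ♟ ♟ ♟
♟ · · · · · · ·
· · · · · · · ·
· · · · · · · ·
♘ · · · · · · ·
♙ ♙ ♙ ♙ ♙ ♙ ♙ ♙
♖ · ♗ ♕ ♔ ♗ ♘ ♖


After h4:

♜ ♞ ♝ ♛ ♚ ♝ ♞ ♜
· ♟ ♟ ♟ ♟ ♟ ♟ ♟
♟ · · · · · · ·
· · · · · · · ·
· · · · · · · ♙
♘ · · · · · · ·
♙ ♙ ♙ ♙ ♙ ♙ ♙ ·
♖ · ♗ ♕ ♔ ♗ ♘ ♖


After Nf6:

♜ ♞ ♝ ♛ ♚ ♝ · ♜
· ♟ ♟ ♟ ♟ ♟ ♟ ♟
♟ · · · · ♞ · ·
· · · · · · · ·
· · · · · · · ♙
♘ · · · · · · ·
♙ ♙ ♙ ♙ ♙ ♙ ♙ ·
♖ · ♗ ♕ ♔ ♗ ♘ ♖


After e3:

♜ ♞ ♝ ♛ ♚ ♝ · ♜
· ♟ ♟ ♟ ♟ ♟ ♟ ♟
♟ · · · · ♞ · ·
· · · · · · · ·
· · · · · · · ♙
♘ · · · ♙ · · ·
♙ ♙ ♙ ♙ · ♙ ♙ ·
♖ · ♗ ♕ ♔ ♗ ♘ ♖


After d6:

♜ ♞ ♝ ♛ ♚ ♝ · ♜
· ♟ ♟ · ♟ ♟ ♟ ♟
♟ · · ♟ · ♞ · ·
· · · · · · · ·
· · · · · · · ♙
♘ · · · ♙ · · ·
♙ ♙ ♙ ♙ · ♙ ♙ ·
♖ · ♗ ♕ ♔ ♗ ♘ ♖


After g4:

♜ ♞ ♝ ♛ ♚ ♝ · ♜
· ♟ ♟ · ♟ ♟ ♟ ♟
♟ · · ♟ · ♞ · ·
· · · · · · · ·
· · · · · · ♙ ♙
♘ · · · ♙ · · ·
♙ ♙ ♙ ♙ · ♙ · ·
♖ · ♗ ♕ ♔ ♗ ♘ ♖



  a b c d e f g h
  ─────────────────
8│♜ ♞ ♝ ♛ ♚ ♝ · ♜│8
7│· ♟ ♟ · ♟ ♟ ♟ ♟│7
6│♟ · · ♟ · ♞ · ·│6
5│· · · · · · · ·│5
4│· · · · · · ♙ ♙│4
3│♘ · · · ♙ · · ·│3
2│♙ ♙ ♙ ♙ · ♙ · ·│2
1│♖ · ♗ ♕ ♔ ♗ ♘ ♖│1
  ─────────────────
  a b c d e f g h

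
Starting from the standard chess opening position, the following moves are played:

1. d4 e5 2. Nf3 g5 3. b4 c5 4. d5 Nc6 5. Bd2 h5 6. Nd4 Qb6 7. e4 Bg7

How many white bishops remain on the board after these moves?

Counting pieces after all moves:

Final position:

  a b c d e f g h
  ─────────────────
8│♜ · ♝ · ♚ · ♞ ♜│8
7│♟ ♟ · ♟ · ♟ ♝ ·│7
6│· ♛ ♞ · · · · ·│6
5│· · ♟ ♙ ♟ · ♟ ♟│5
4│· ♙ · ♘ ♙ · · ·│4
3│· · · · · · · ·│3
2│♙ · ♙ ♗ · ♙ ♙ ♙│2
1│♖ ♘ · ♕ ♔ ♗ · ♖│1
  ─────────────────
  a b c d e f g h


2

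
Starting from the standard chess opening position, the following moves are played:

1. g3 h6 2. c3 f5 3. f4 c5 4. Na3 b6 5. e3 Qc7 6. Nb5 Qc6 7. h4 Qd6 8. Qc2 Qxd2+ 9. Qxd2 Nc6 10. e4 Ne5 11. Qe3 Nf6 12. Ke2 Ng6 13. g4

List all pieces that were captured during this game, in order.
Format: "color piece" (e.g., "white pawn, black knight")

Tracking captures:
  Qxd2+: captured white pawn
  Qxd2: captured black queen

white pawn, black queen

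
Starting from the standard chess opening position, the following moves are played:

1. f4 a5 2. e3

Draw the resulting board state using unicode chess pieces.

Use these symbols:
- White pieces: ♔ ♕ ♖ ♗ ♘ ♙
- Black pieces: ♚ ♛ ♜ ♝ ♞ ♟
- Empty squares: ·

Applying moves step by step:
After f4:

♜ ♞ ♝ ♛ ♚ ♝ ♞ ♜
♟ ♟ ♟ ♟ ♟ ♟ ♟ ♟
· · · · · · · ·
· · · · · · · ·
· · · · · ♙ · ·
· · · · · · · ·
♙ ♙ ♙ ♙ ♙ · ♙ ♙
♖ ♘ ♗ ♕ ♔ ♗ ♘ ♖


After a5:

♜ ♞ ♝ ♛ ♚ ♝ ♞ ♜
· ♟ ♟ ♟ ♟ ♟ ♟ ♟
· · · · · · · ·
♟ · · · · · · ·
· · · · · ♙ · ·
· · · · · · · ·
♙ ♙ ♙ ♙ ♙ · ♙ ♙
♖ ♘ ♗ ♕ ♔ ♗ ♘ ♖


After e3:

♜ ♞ ♝ ♛ ♚ ♝ ♞ ♜
· ♟ ♟ ♟ ♟ ♟ ♟ ♟
· · · · · · · ·
♟ · · · · · · ·
· · · · · ♙ · ·
· · · · ♙ · · ·
♙ ♙ ♙ ♙ · · ♙ ♙
♖ ♘ ♗ ♕ ♔ ♗ ♘ ♖



  a b c d e f g h
  ─────────────────
8│♜ ♞ ♝ ♛ ♚ ♝ ♞ ♜│8
7│· ♟ ♟ ♟ ♟ ♟ ♟ ♟│7
6│· · · · · · · ·│6
5│♟ · · · · · · ·│5
4│· · · · · ♙ · ·│4
3│· · · · ♙ · · ·│3
2│♙ ♙ ♙ ♙ · · ♙ ♙│2
1│♖ ♘ ♗ ♕ ♔ ♗ ♘ ♖│1
  ─────────────────
  a b c d e f g h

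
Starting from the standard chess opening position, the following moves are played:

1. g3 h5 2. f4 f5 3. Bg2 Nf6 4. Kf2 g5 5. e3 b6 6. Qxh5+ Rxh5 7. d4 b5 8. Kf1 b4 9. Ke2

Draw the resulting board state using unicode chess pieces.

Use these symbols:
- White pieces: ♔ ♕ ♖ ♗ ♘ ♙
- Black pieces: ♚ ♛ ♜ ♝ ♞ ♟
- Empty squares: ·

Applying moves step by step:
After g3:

♜ ♞ ♝ ♛ ♚ ♝ ♞ ♜
♟ ♟ ♟ ♟ ♟ ♟ ♟ ♟
· · · · · · · ·
· · · · · · · ·
· · · · · · · ·
· · · · · · ♙ ·
♙ ♙ ♙ ♙ ♙ ♙ · ♙
♖ ♘ ♗ ♕ ♔ ♗ ♘ ♖


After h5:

♜ ♞ ♝ ♛ ♚ ♝ ♞ ♜
♟ ♟ ♟ ♟ ♟ ♟ ♟ ·
· · · · · · · ·
· · · · · · · ♟
· · · · · · · ·
· · · · · · ♙ ·
♙ ♙ ♙ ♙ ♙ ♙ · ♙
♖ ♘ ♗ ♕ ♔ ♗ ♘ ♖


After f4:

♜ ♞ ♝ ♛ ♚ ♝ ♞ ♜
♟ ♟ ♟ ♟ ♟ ♟ ♟ ·
· · · · · · · ·
· · · · · · · ♟
· · · · · ♙ · ·
· · · · · · ♙ ·
♙ ♙ ♙ ♙ ♙ · · ♙
♖ ♘ ♗ ♕ ♔ ♗ ♘ ♖


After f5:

♜ ♞ ♝ ♛ ♚ ♝ ♞ ♜
♟ ♟ ♟ ♟ ♟ · ♟ ·
· · · · · · · ·
· · · · · ♟ · ♟
· · · · · ♙ · ·
· · · · · · ♙ ·
♙ ♙ ♙ ♙ ♙ · · ♙
♖ ♘ ♗ ♕ ♔ ♗ ♘ ♖


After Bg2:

♜ ♞ ♝ ♛ ♚ ♝ ♞ ♜
♟ ♟ ♟ ♟ ♟ · ♟ ·
· · · · · · · ·
· · · · · ♟ · ♟
· · · · · ♙ · ·
· · · · · · ♙ ·
♙ ♙ ♙ ♙ ♙ · ♗ ♙
♖ ♘ ♗ ♕ ♔ · ♘ ♖


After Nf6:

♜ ♞ ♝ ♛ ♚ ♝ · ♜
♟ ♟ ♟ ♟ ♟ · ♟ ·
· · · · · ♞ · ·
· · · · · ♟ · ♟
· · · · · ♙ · ·
· · · · · · ♙ ·
♙ ♙ ♙ ♙ ♙ · ♗ ♙
♖ ♘ ♗ ♕ ♔ · ♘ ♖


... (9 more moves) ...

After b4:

♜ ♞ ♝ ♛ ♚ ♝ · ·
♟ · ♟ ♟ ♟ · · ·
· · · · · ♞ · ·
· · · · · ♟ ♟ ♜
· ♟ · ♙ · ♙ · ·
· · · · ♙ · ♙ ·
♙ ♙ ♙ · · · ♗ ♙
♖ ♘ ♗ · · ♔ ♘ ♖


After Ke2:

♜ ♞ ♝ ♛ ♚ ♝ · ·
♟ · ♟ ♟ ♟ · · ·
· · · · · ♞ · ·
· · · · · ♟ ♟ ♜
· ♟ · ♙ · ♙ · ·
· · · · ♙ · ♙ ·
♙ ♙ ♙ · ♔ · ♗ ♙
♖ ♘ ♗ · · · ♘ ♖



  a b c d e f g h
  ─────────────────
8│♜ ♞ ♝ ♛ ♚ ♝ · ·│8
7│♟ · ♟ ♟ ♟ · · ·│7
6│· · · · · ♞ · ·│6
5│· · · · · ♟ ♟ ♜│5
4│· ♟ · ♙ · ♙ · ·│4
3│· · · · ♙ · ♙ ·│3
2│♙ ♙ ♙ · ♔ · ♗ ♙│2
1│♖ ♘ ♗ · · · ♘ ♖│1
  ─────────────────
  a b c d e f g h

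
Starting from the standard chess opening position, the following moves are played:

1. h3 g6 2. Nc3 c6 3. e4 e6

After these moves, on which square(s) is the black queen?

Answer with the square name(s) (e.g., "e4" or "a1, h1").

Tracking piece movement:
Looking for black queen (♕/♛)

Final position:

  a b c d e f g h
  ─────────────────
8│♜ ♞ ♝ ♛ ♚ ♝ ♞ ♜│8
7│♟ ♟ · ♟ · ♟ · ♟│7
6│· · ♟ · ♟ · ♟ ·│6
5│· · · · · · · ·│5
4│· · · · ♙ · · ·│4
3│· · ♘ · · · · ♙│3
2│♙ ♙ ♙ ♙ · ♙ ♙ ·│2
1│♖ · ♗ ♕ ♔ ♗ ♘ ♖│1
  ─────────────────
  a b c d e f g h


d8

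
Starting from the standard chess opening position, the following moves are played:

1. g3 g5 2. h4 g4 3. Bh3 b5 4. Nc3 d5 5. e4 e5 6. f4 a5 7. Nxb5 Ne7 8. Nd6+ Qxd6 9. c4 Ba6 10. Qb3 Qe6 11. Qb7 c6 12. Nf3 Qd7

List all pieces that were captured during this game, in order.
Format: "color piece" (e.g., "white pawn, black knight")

Tracking captures:
  Nxb5: captured black pawn
  Qxd6: captured white knight

black pawn, white knight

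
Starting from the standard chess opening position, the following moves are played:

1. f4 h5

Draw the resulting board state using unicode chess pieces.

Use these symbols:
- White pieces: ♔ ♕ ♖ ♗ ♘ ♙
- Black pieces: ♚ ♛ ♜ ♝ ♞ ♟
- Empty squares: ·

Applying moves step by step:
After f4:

♜ ♞ ♝ ♛ ♚ ♝ ♞ ♜
♟ ♟ ♟ ♟ ♟ ♟ ♟ ♟
· · · · · · · ·
· · · · · · · ·
· · · · · ♙ · ·
· · · · · · · ·
♙ ♙ ♙ ♙ ♙ · ♙ ♙
♖ ♘ ♗ ♕ ♔ ♗ ♘ ♖


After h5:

♜ ♞ ♝ ♛ ♚ ♝ ♞ ♜
♟ ♟ ♟ ♟ ♟ ♟ ♟ ·
· · · · · · · ·
· · · · · · · ♟
· · · · · ♙ · ·
· · · · · · · ·
♙ ♙ ♙ ♙ ♙ · ♙ ♙
♖ ♘ ♗ ♕ ♔ ♗ ♘ ♖



  a b c d e f g h
  ─────────────────
8│♜ ♞ ♝ ♛ ♚ ♝ ♞ ♜│8
7│♟ ♟ ♟ ♟ ♟ ♟ ♟ ·│7
6│· · · · · · · ·│6
5│· · · · · · · ♟│5
4│· · · · · ♙ · ·│4
3│· · · · · · · ·│3
2│♙ ♙ ♙ ♙ ♙ · ♙ ♙│2
1│♖ ♘ ♗ ♕ ♔ ♗ ♘ ♖│1
  ─────────────────
  a b c d e f g h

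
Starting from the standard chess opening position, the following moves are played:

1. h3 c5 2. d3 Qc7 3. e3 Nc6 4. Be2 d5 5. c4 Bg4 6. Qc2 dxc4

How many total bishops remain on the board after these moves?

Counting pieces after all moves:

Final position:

  a b c d e f g h
  ─────────────────
8│♜ · · · ♚ ♝ ♞ ♜│8
7│♟ ♟ ♛ · ♟ ♟ ♟ ♟│7
6│· · ♞ · · · · ·│6
5│· · ♟ · · · · ·│5
4│· · ♟ · · · ♝ ·│4
3│· · · ♙ ♙ · · ♙│3
2│♙ ♙ ♕ · ♗ ♙ ♙ ·│2
1│♖ ♘ ♗ · ♔ · ♘ ♖│1
  ─────────────────
  a b c d e f g h


4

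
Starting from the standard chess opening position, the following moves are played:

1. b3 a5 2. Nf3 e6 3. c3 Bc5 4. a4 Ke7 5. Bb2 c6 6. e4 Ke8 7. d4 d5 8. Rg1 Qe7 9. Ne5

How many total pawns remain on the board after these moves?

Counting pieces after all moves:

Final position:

  a b c d e f g h
  ─────────────────
8│♜ ♞ ♝ · ♚ · ♞ ♜│8
7│· ♟ · · ♛ ♟ ♟ ♟│7
6│· · ♟ · ♟ · · ·│6
5│♟ · ♝ ♟ ♘ · · ·│5
4│♙ · · ♙ ♙ · · ·│4
3│· ♙ ♙ · · · · ·│3
2│· ♗ · · · ♙ ♙ ♙│2
1│♖ ♘ · ♕ ♔ ♗ ♖ ·│1
  ─────────────────
  a b c d e f g h


16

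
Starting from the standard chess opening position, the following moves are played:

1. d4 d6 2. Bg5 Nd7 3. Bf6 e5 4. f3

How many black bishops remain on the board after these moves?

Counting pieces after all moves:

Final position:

  a b c d e f g h
  ─────────────────
8│♜ · ♝ ♛ ♚ ♝ ♞ ♜│8
7│♟ ♟ ♟ ♞ · ♟ ♟ ♟│7
6│· · · ♟ · ♗ · ·│6
5│· · · · ♟ · · ·│5
4│· · · ♙ · · · ·│4
3│· · · · · ♙ · ·│3
2│♙ ♙ ♙ · ♙ · ♙ ♙│2
1│♖ ♘ · ♕ ♔ ♗ ♘ ♖│1
  ─────────────────
  a b c d e f g h


2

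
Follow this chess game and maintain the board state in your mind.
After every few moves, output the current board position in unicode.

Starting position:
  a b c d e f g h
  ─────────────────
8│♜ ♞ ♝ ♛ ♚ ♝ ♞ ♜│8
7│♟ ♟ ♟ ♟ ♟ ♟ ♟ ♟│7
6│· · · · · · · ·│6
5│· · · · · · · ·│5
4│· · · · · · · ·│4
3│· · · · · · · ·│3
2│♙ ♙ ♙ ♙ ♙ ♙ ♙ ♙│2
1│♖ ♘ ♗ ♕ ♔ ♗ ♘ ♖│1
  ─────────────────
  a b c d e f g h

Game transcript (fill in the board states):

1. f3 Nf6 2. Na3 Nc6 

  a b c d e f g h
  ─────────────────
8│♜ · ♝ ♛ ♚ ♝ · ♜│8
7│♟ ♟ ♟ ♟ ♟ ♟ ♟ ♟│7
6│· · ♞ · · ♞ · ·│6
5│· · · · · · · ·│5
4│· · · · · · · ·│4
3│♘ · · · · ♙ · ·│3
2│♙ ♙ ♙ ♙ ♙ · ♙ ♙│2
1│♖ · ♗ ♕ ♔ ♗ ♘ ♖│1
  ─────────────────
  a b c d e f g h

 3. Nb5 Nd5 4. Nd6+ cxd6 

  a b c d e f g h
  ─────────────────
8│♜ · ♝ ♛ ♚ ♝ · ♜│8
7│♟ ♟ · ♟ ♟ ♟ ♟ ♟│7
6│· · ♞ ♟ · · · ·│6
5│· · · ♞ · · · ·│5
4│· · · · · · · ·│4
3│· · · · · ♙ · ·│3
2│♙ ♙ ♙ ♙ ♙ · ♙ ♙│2
1│♖ · ♗ ♕ ♔ ♗ ♘ ♖│1
  ─────────────────
  a b c d e f g h

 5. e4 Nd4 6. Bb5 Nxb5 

  a b c d e f g h
  ─────────────────
8│♜ · ♝ ♛ ♚ ♝ · ♜│8
7│♟ ♟ · ♟ ♟ ♟ ♟ ♟│7
6│· · · ♟ · · · ·│6
5│· ♞ · ♞ · · · ·│5
4│· · · · ♙ · · ·│4
3│· · · · · ♙ · ·│3
2│♙ ♙ ♙ ♙ · · ♙ ♙│2
1│♖ · ♗ ♕ ♔ · ♘ ♖│1
  ─────────────────
  a b c d e f g h

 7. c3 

  a b c d e f g h
  ─────────────────
8│♜ · ♝ ♛ ♚ ♝ · ♜│8
7│♟ ♟ · ♟ ♟ ♟ ♟ ♟│7
6│· · · ♟ · · · ·│6
5│· ♞ · ♞ · · · ·│5
4│· · · · ♙ · · ·│4
3│· · ♙ · · ♙ · ·│3
2│♙ ♙ · ♙ · · ♙ ♙│2
1│♖ · ♗ ♕ ♔ · ♘ ♖│1
  ─────────────────
  a b c d e f g h


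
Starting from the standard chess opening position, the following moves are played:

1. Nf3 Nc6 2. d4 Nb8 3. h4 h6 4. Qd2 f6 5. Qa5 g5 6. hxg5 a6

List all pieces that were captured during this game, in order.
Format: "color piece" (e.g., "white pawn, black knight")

Tracking captures:
  hxg5: captured black pawn

black pawn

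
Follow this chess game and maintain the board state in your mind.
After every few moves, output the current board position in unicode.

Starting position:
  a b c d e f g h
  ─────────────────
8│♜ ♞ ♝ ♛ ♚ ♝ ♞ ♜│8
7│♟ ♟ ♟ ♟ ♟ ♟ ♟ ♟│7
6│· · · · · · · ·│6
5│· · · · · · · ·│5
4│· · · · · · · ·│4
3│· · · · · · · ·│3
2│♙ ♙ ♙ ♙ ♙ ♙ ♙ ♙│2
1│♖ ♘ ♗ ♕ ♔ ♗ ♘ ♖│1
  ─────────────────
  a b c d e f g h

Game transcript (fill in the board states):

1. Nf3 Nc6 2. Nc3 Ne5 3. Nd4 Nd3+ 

  a b c d e f g h
  ─────────────────
8│♜ · ♝ ♛ ♚ ♝ ♞ ♜│8
7│♟ ♟ ♟ ♟ ♟ ♟ ♟ ♟│7
6│· · · · · · · ·│6
5│· · · · · · · ·│5
4│· · · ♘ · · · ·│4
3│· · ♘ ♞ · · · ·│3
2│♙ ♙ ♙ ♙ ♙ ♙ ♙ ♙│2
1│♖ · ♗ ♕ ♔ ♗ · ♖│1
  ─────────────────
  a b c d e f g h

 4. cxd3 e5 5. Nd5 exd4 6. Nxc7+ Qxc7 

  a b c d e f g h
  ─────────────────
8│♜ · ♝ · ♚ ♝ ♞ ♜│8
7│♟ ♟ ♛ ♟ · ♟ ♟ ♟│7
6│· · · · · · · ·│6
5│· · · · · · · ·│5
4│· · · ♟ · · · ·│4
3│· · · ♙ · · · ·│3
2│♙ ♙ · ♙ ♙ ♙ ♙ ♙│2
1│♖ · ♗ ♕ ♔ ♗ · ♖│1
  ─────────────────
  a b c d e f g h

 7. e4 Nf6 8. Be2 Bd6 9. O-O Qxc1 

  a b c d e f g h
  ─────────────────
8│♜ · ♝ · ♚ · · ♜│8
7│♟ ♟ · ♟ · ♟ ♟ ♟│7
6│· · · ♝ · ♞ · ·│6
5│· · · · · · · ·│5
4│· · · ♟ ♙ · · ·│4
3│· · · ♙ · · · ·│3
2│♙ ♙ · ♙ ♗ ♙ ♙ ♙│2
1│♖ · ♛ ♕ · ♖ ♔ ·│1
  ─────────────────
  a b c d e f g h

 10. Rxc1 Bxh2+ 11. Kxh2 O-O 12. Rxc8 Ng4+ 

  a b c d e f g h
  ─────────────────
8│♜ · ♖ · · ♜ ♚ ·│8
7│♟ ♟ · ♟ · ♟ ♟ ♟│7
6│· · · · · · · ·│6
5│· · · · · · · ·│5
4│· · · ♟ ♙ · ♞ ·│4
3│· · · ♙ · · · ·│3
2│♙ ♙ · ♙ ♗ ♙ ♙ ♔│2
1│· · · ♕ · ♖ · ·│1
  ─────────────────
  a b c d e f g h

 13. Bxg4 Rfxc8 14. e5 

  a b c d e f g h
  ─────────────────
8│♜ · ♜ · · · ♚ ·│8
7│♟ ♟ · ♟ · ♟ ♟ ♟│7
6│· · · · · · · ·│6
5│· · · · ♙ · · ·│5
4│· · · ♟ · · ♗ ·│4
3│· · · ♙ · · · ·│3
2│♙ ♙ · ♙ · ♙ ♙ ♔│2
1│· · · ♕ · ♖ · ·│1
  ─────────────────
  a b c d e f g h


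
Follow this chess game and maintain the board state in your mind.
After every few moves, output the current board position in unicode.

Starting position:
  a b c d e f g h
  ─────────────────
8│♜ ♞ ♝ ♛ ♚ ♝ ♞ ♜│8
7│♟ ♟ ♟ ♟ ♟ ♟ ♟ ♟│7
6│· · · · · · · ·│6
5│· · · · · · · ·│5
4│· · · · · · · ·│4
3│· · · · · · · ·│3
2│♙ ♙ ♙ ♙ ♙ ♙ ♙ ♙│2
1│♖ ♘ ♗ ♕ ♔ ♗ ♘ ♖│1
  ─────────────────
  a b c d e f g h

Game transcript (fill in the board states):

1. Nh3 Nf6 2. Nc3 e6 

  a b c d e f g h
  ─────────────────
8│♜ ♞ ♝ ♛ ♚ ♝ · ♜│8
7│♟ ♟ ♟ ♟ · ♟ ♟ ♟│7
6│· · · · ♟ ♞ · ·│6
5│· · · · · · · ·│5
4│· · · · · · · ·│4
3│· · ♘ · · · · ♘│3
2│♙ ♙ ♙ ♙ ♙ ♙ ♙ ♙│2
1│♖ · ♗ ♕ ♔ ♗ · ♖│1
  ─────────────────
  a b c d e f g h

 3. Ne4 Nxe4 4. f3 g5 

  a b c d e f g h
  ─────────────────
8│♜ ♞ ♝ ♛ ♚ ♝ · ♜│8
7│♟ ♟ ♟ ♟ · ♟ · ♟│7
6│· · · · ♟ · · ·│6
5│· · · · · · ♟ ·│5
4│· · · · ♞ · · ·│4
3│· · · · · ♙ · ♘│3
2│♙ ♙ ♙ ♙ ♙ · ♙ ♙│2
1│♖ · ♗ ♕ ♔ ♗ · ♖│1
  ─────────────────
  a b c d e f g h

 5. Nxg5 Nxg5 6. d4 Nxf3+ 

  a b c d e f g h
  ─────────────────
8│♜ ♞ ♝ ♛ ♚ ♝ · ♜│8
7│♟ ♟ ♟ ♟ · ♟ · ♟│7
6│· · · · ♟ · · ·│6
5│· · · · · · · ·│5
4│· · · ♙ · · · ·│4
3│· · · · · ♞ · ·│3
2│♙ ♙ ♙ · ♙ · ♙ ♙│2
1│♖ · ♗ ♕ ♔ ♗ · ♖│1
  ─────────────────
  a b c d e f g h

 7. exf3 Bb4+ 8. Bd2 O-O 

  a b c d e f g h
  ─────────────────
8│♜ ♞ ♝ ♛ · ♜ ♚ ·│8
7│♟ ♟ ♟ ♟ · ♟ · ♟│7
6│· · · · ♟ · · ·│6
5│· · · · · · · ·│5
4│· ♝ · ♙ · · · ·│4
3│· · · · · ♙ · ·│3
2│♙ ♙ ♙ ♗ · · ♙ ♙│2
1│♖ · · ♕ ♔ ♗ · ♖│1
  ─────────────────
  a b c d e f g h

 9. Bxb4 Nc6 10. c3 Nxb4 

  a b c d e f g h
  ─────────────────
8│♜ · ♝ ♛ · ♜ ♚ ·│8
7│♟ ♟ ♟ ♟ · ♟ · ♟│7
6│· · · · ♟ · · ·│6
5│· · · · · · · ·│5
4│· ♞ · ♙ · · · ·│4
3│· · ♙ · · ♙ · ·│3
2│♙ ♙ · · · · ♙ ♙│2
1│♖ · · ♕ ♔ ♗ · ♖│1
  ─────────────────
  a b c d e f g h



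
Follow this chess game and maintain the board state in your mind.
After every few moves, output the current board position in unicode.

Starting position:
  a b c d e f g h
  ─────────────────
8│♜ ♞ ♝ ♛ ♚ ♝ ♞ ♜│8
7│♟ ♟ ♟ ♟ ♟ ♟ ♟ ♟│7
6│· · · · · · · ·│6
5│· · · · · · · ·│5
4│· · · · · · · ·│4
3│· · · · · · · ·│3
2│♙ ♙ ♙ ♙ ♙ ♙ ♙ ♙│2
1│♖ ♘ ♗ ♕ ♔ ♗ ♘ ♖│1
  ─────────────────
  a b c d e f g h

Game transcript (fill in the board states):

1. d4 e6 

  a b c d e f g h
  ─────────────────
8│♜ ♞ ♝ ♛ ♚ ♝ ♞ ♜│8
7│♟ ♟ ♟ ♟ · ♟ ♟ ♟│7
6│· · · · ♟ · · ·│6
5│· · · · · · · ·│5
4│· · · ♙ · · · ·│4
3│· · · · · · · ·│3
2│♙ ♙ ♙ · ♙ ♙ ♙ ♙│2
1│♖ ♘ ♗ ♕ ♔ ♗ ♘ ♖│1
  ─────────────────
  a b c d e f g h

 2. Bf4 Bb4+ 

  a b c d e f g h
  ─────────────────
8│♜ ♞ ♝ ♛ ♚ · ♞ ♜│8
7│♟ ♟ ♟ ♟ · ♟ ♟ ♟│7
6│· · · · ♟ · · ·│6
5│· · · · · · · ·│5
4│· ♝ · ♙ · ♗ · ·│4
3│· · · · · · · ·│3
2│♙ ♙ ♙ · ♙ ♙ ♙ ♙│2
1│♖ ♘ · ♕ ♔ ♗ ♘ ♖│1
  ─────────────────
  a b c d e f g h

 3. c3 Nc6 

  a b c d e f g h
  ─────────────────
8│♜ · ♝ ♛ ♚ · ♞ ♜│8
7│♟ ♟ ♟ ♟ · ♟ ♟ ♟│7
6│· · ♞ · ♟ · · ·│6
5│· · · · · · · ·│5
4│· ♝ · ♙ · ♗ · ·│4
3│· · ♙ · · · · ·│3
2│♙ ♙ · · ♙ ♙ ♙ ♙│2
1│♖ ♘ · ♕ ♔ ♗ ♘ ♖│1
  ─────────────────
  a b c d e f g h

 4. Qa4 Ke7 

  a b c d e f g h
  ─────────────────
8│♜ · ♝ ♛ · · ♞ ♜│8
7│♟ ♟ ♟ ♟ ♚ ♟ ♟ ♟│7
6│· · ♞ · ♟ · · ·│6
5│· · · · · · · ·│5
4│♕ ♝ · ♙ · ♗ · ·│4
3│· · ♙ · · · · ·│3
2│♙ ♙ · · ♙ ♙ ♙ ♙│2
1│♖ ♘ · · ♔ ♗ ♘ ♖│1
  ─────────────────
  a b c d e f g h

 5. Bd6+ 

  a b c d e f g h
  ─────────────────
8│♜ · ♝ ♛ · · ♞ ♜│8
7│♟ ♟ ♟ ♟ ♚ ♟ ♟ ♟│7
6│· · ♞ ♗ ♟ · · ·│6
5│· · · · · · · ·│5
4│♕ ♝ · ♙ · · · ·│4
3│· · ♙ · · · · ·│3
2│♙ ♙ · · ♙ ♙ ♙ ♙│2
1│♖ ♘ · · ♔ ♗ ♘ ♖│1
  ─────────────────
  a b c d e f g h


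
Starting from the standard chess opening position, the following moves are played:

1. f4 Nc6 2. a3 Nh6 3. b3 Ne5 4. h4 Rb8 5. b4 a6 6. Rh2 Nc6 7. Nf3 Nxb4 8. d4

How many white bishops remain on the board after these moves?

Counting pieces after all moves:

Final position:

  a b c d e f g h
  ─────────────────
8│· ♜ ♝ ♛ ♚ ♝ · ♜│8
7│· ♟ ♟ ♟ ♟ ♟ ♟ ♟│7
6│♟ · · · · · · ♞│6
5│· · · · · · · ·│5
4│· ♞ · ♙ · ♙ · ♙│4
3│♙ · · · · ♘ · ·│3
2│· · ♙ · ♙ · ♙ ♖│2
1│♖ ♘ ♗ ♕ ♔ ♗ · ·│1
  ─────────────────
  a b c d e f g h


2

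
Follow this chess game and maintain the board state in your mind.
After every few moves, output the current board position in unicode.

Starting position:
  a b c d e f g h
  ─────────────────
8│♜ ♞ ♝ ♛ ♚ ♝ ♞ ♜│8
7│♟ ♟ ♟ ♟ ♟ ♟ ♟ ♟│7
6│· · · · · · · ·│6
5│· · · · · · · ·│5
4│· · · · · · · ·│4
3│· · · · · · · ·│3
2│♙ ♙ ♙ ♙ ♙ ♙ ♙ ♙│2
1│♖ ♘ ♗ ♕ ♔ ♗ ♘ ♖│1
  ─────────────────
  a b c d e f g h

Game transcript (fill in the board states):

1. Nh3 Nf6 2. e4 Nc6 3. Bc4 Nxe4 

  a b c d e f g h
  ─────────────────
8│♜ · ♝ ♛ ♚ ♝ · ♜│8
7│♟ ♟ ♟ ♟ ♟ ♟ ♟ ♟│7
6│· · ♞ · · · · ·│6
5│· · · · · · · ·│5
4│· · ♗ · ♞ · · ·│4
3│· · · · · · · ♘│3
2│♙ ♙ ♙ ♙ · ♙ ♙ ♙│2
1│♖ ♘ ♗ ♕ ♔ · · ♖│1
  ─────────────────
  a b c d e f g h

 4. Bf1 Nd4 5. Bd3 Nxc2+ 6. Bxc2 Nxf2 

  a b c d e f g h
  ─────────────────
8│♜ · ♝ ♛ ♚ ♝ · ♜│8
7│♟ ♟ ♟ ♟ ♟ ♟ ♟ ♟│7
6│· · · · · · · ·│6
5│· · · · · · · ·│5
4│· · · · · · · ·│4
3│· · · · · · · ♘│3
2│♙ ♙ ♗ ♙ · ♞ ♙ ♙│2
1│♖ ♘ ♗ ♕ ♔ · · ♖│1
  ─────────────────
  a b c d e f g h

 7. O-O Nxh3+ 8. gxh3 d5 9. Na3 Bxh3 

  a b c d e f g h
  ─────────────────
8│♜ · · ♛ ♚ ♝ · ♜│8
7│♟ ♟ ♟ · ♟ ♟ ♟ ♟│7
6│· · · · · · · ·│6
5│· · · ♟ · · · ·│5
4│· · · · · · · ·│4
3│♘ · · · · · · ♝│3
2│♙ ♙ ♗ ♙ · · · ♙│2
1│♖ · ♗ ♕ · ♖ ♔ ·│1
  ─────────────────
  a b c d e f g h

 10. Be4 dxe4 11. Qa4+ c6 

  a b c d e f g h
  ─────────────────
8│♜ · · ♛ ♚ ♝ · ♜│8
7│♟ ♟ · · ♟ ♟ ♟ ♟│7
6│· · ♟ · · · · ·│6
5│· · · · · · · ·│5
4│♕ · · · ♟ · · ·│4
3│♘ · · · · · · ♝│3
2│♙ ♙ · ♙ · · · ♙│2
1│♖ · ♗ · · ♖ ♔ ·│1
  ─────────────────
  a b c d e f g h


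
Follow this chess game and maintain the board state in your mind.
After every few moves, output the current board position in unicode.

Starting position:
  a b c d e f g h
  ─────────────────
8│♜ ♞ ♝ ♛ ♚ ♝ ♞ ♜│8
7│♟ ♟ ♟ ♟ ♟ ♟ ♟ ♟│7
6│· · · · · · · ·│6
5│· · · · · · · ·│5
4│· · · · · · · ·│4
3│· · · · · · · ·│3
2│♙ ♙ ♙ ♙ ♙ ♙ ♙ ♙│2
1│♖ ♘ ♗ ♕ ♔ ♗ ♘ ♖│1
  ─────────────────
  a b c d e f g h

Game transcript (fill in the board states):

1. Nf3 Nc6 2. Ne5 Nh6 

  a b c d e f g h
  ─────────────────
8│♜ · ♝ ♛ ♚ ♝ · ♜│8
7│♟ ♟ ♟ ♟ ♟ ♟ ♟ ♟│7
6│· · ♞ · · · · ♞│6
5│· · · · ♘ · · ·│5
4│· · · · · · · ·│4
3│· · · · · · · ·│3
2│♙ ♙ ♙ ♙ ♙ ♙ ♙ ♙│2
1│♖ ♘ ♗ ♕ ♔ ♗ · ♖│1
  ─────────────────
  a b c d e f g h

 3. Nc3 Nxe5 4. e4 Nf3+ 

  a b c d e f g h
  ─────────────────
8│♜ · ♝ ♛ ♚ ♝ · ♜│8
7│♟ ♟ ♟ ♟ ♟ ♟ ♟ ♟│7
6│· · · · · · · ♞│6
5│· · · · · · · ·│5
4│· · · · ♙ · · ·│4
3│· · ♘ · · ♞ · ·│3
2│♙ ♙ ♙ ♙ · ♙ ♙ ♙│2
1│♖ · ♗ ♕ ♔ ♗ · ♖│1
  ─────────────────
  a b c d e f g h

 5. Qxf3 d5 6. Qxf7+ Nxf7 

  a b c d e f g h
  ─────────────────
8│♜ · ♝ ♛ ♚ ♝ · ♜│8
7│♟ ♟ ♟ · ♟ ♞ ♟ ♟│7
6│· · · · · · · ·│6
5│· · · ♟ · · · ·│5
4│· · · · ♙ · · ·│4
3│· · ♘ · · · · ·│3
2│♙ ♙ ♙ ♙ · ♙ ♙ ♙│2
1│♖ · ♗ · ♔ ♗ · ♖│1
  ─────────────────
  a b c d e f g h

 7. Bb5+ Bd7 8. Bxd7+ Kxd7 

  a b c d e f g h
  ─────────────────
8│♜ · · ♛ · ♝ · ♜│8
7│♟ ♟ ♟ ♚ ♟ ♞ ♟ ♟│7
6│· · · · · · · ·│6
5│· · · ♟ · · · ·│5
4│· · · · ♙ · · ·│4
3│· · ♘ · · · · ·│3
2│♙ ♙ ♙ ♙ · ♙ ♙ ♙│2
1│♖ · ♗ · ♔ · · ♖│1
  ─────────────────
  a b c d e f g h

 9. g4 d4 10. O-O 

  a b c d e f g h
  ─────────────────
8│♜ · · ♛ · ♝ · ♜│8
7│♟ ♟ ♟ ♚ ♟ ♞ ♟ ♟│7
6│· · · · · · · ·│6
5│· · · · · · · ·│5
4│· · · ♟ ♙ · ♙ ·│4
3│· · ♘ · · · · ·│3
2│♙ ♙ ♙ ♙ · ♙ · ♙│2
1│♖ · ♗ · · ♖ ♔ ·│1
  ─────────────────
  a b c d e f g h


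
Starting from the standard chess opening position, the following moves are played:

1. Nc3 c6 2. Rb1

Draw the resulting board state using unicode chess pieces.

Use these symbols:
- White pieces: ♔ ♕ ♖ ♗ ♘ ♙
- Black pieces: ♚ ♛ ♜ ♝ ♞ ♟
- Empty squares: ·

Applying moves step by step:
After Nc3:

♜ ♞ ♝ ♛ ♚ ♝ ♞ ♜
♟ ♟ ♟ ♟ ♟ ♟ ♟ ♟
· · · · · · · ·
· · · · · · · ·
· · · · · · · ·
· · ♘ · · · · ·
♙ ♙ ♙ ♙ ♙ ♙ ♙ ♙
♖ · ♗ ♕ ♔ ♗ ♘ ♖


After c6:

♜ ♞ ♝ ♛ ♚ ♝ ♞ ♜
♟ ♟ · ♟ ♟ ♟ ♟ ♟
· · ♟ · · · · ·
· · · · · · · ·
· · · · · · · ·
· · ♘ · · · · ·
♙ ♙ ♙ ♙ ♙ ♙ ♙ ♙
♖ · ♗ ♕ ♔ ♗ ♘ ♖


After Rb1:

♜ ♞ ♝ ♛ ♚ ♝ ♞ ♜
♟ ♟ · ♟ ♟ ♟ ♟ ♟
· · ♟ · · · · ·
· · · · · · · ·
· · · · · · · ·
· · ♘ · · · · ·
♙ ♙ ♙ ♙ ♙ ♙ ♙ ♙
· ♖ ♗ ♕ ♔ ♗ ♘ ♖



  a b c d e f g h
  ─────────────────
8│♜ ♞ ♝ ♛ ♚ ♝ ♞ ♜│8
7│♟ ♟ · ♟ ♟ ♟ ♟ ♟│7
6│· · ♟ · · · · ·│6
5│· · · · · · · ·│5
4│· · · · · · · ·│4
3│· · ♘ · · · · ·│3
2│♙ ♙ ♙ ♙ ♙ ♙ ♙ ♙│2
1│· ♖ ♗ ♕ ♔ ♗ ♘ ♖│1
  ─────────────────
  a b c d e f g h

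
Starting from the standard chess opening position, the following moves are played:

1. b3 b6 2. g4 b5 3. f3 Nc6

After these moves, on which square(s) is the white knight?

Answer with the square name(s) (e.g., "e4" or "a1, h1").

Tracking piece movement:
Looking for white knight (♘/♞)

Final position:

  a b c d e f g h
  ─────────────────
8│♜ · ♝ ♛ ♚ ♝ ♞ ♜│8
7│♟ · ♟ ♟ ♟ ♟ ♟ ♟│7
6│· · ♞ · · · · ·│6
5│· ♟ · · · · · ·│5
4│· · · · · · ♙ ·│4
3│· ♙ · · · ♙ · ·│3
2│♙ · ♙ ♙ ♙ · · ♙│2
1│♖ ♘ ♗ ♕ ♔ ♗ ♘ ♖│1
  ─────────────────
  a b c d e f g h


b1, g1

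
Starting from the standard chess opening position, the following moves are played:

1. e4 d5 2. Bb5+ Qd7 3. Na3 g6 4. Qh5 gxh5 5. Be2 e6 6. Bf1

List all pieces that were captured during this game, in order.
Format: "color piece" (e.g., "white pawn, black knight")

Tracking captures:
  gxh5: captured white queen

white queen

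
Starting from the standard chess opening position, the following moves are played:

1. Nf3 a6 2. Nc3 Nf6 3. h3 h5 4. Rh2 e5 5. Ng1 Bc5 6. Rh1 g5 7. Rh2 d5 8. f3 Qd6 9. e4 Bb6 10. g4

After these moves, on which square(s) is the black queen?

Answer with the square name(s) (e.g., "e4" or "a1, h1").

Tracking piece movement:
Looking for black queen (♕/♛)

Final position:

  a b c d e f g h
  ─────────────────
8│♜ ♞ ♝ · ♚ · · ♜│8
7│· ♟ ♟ · · ♟ · ·│7
6│♟ ♝ · ♛ · ♞ · ·│6
5│· · · ♟ ♟ · ♟ ♟│5
4│· · · · ♙ · ♙ ·│4
3│· · ♘ · · ♙ · ♙│3
2│♙ ♙ ♙ ♙ · · · ♖│2
1│♖ · ♗ ♕ ♔ ♗ ♘ ·│1
  ─────────────────
  a b c d e f g h


d6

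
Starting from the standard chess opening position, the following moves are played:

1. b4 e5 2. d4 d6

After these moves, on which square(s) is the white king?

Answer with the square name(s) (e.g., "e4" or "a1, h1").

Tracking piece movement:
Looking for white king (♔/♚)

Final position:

  a b c d e f g h
  ─────────────────
8│♜ ♞ ♝ ♛ ♚ ♝ ♞ ♜│8
7│♟ ♟ ♟ · · ♟ ♟ ♟│7
6│· · · ♟ · · · ·│6
5│· · · · ♟ · · ·│5
4│· ♙ · ♙ · · · ·│4
3│· · · · · · · ·│3
2│♙ · ♙ · ♙ ♙ ♙ ♙│2
1│♖ ♘ ♗ ♕ ♔ ♗ ♘ ♖│1
  ─────────────────
  a b c d e f g h


e1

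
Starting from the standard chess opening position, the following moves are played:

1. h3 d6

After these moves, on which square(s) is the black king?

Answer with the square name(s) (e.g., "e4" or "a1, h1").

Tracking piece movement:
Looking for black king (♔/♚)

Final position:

  a b c d e f g h
  ─────────────────
8│♜ ♞ ♝ ♛ ♚ ♝ ♞ ♜│8
7│♟ ♟ ♟ · ♟ ♟ ♟ ♟│7
6│· · · ♟ · · · ·│6
5│· · · · · · · ·│5
4│· · · · · · · ·│4
3│· · · · · · · ♙│3
2│♙ ♙ ♙ ♙ ♙ ♙ ♙ ·│2
1│♖ ♘ ♗ ♕ ♔ ♗ ♘ ♖│1
  ─────────────────
  a b c d e f g h


e8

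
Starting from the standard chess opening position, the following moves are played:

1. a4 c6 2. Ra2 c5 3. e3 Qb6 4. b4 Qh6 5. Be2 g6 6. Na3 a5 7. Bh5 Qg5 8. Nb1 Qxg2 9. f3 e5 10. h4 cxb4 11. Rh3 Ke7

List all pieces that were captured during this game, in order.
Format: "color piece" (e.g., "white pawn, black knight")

Tracking captures:
  Qxg2: captured white pawn
  cxb4: captured white pawn

white pawn, white pawn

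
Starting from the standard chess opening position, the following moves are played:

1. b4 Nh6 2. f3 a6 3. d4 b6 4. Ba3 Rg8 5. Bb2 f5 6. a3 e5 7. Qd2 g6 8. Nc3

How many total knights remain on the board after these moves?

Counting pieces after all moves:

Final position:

  a b c d e f g h
  ─────────────────
8│♜ ♞ ♝ ♛ ♚ ♝ ♜ ·│8
7│· · ♟ ♟ · · · ♟│7
6│♟ ♟ · · · · ♟ ♞│6
5│· · · · ♟ ♟ · ·│5
4│· ♙ · ♙ · · · ·│4
3│♙ · ♘ · · ♙ · ·│3
2│· ♗ ♙ ♕ ♙ · ♙ ♙│2
1│♖ · · · ♔ ♗ ♘ ♖│1
  ─────────────────
  a b c d e f g h


4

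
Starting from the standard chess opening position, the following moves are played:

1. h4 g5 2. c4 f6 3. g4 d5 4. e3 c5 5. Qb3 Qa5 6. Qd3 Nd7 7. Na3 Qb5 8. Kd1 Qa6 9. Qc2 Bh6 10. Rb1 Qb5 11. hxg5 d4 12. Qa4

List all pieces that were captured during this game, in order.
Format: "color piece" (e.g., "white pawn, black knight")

Tracking captures:
  hxg5: captured black pawn

black pawn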